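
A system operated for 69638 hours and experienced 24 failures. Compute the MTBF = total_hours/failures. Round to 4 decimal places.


total_hours = 69638
failures = 24
MTBF = 69638 / 24
MTBF = 2901.5833

2901.5833


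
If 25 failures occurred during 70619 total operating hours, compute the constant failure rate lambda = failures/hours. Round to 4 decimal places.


failures = 25
total_hours = 70619
lambda = 25 / 70619
lambda = 0.0004

0.0004


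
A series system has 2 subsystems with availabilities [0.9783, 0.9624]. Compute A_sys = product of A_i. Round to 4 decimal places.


Subsystems: [0.9783, 0.9624]
After subsystem 1 (A=0.9783): product = 0.9783
After subsystem 2 (A=0.9624): product = 0.9415
A_sys = 0.9415

0.9415


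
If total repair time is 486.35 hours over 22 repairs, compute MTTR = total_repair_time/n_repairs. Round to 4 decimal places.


total_repair_time = 486.35
n_repairs = 22
MTTR = 486.35 / 22
MTTR = 22.1068

22.1068


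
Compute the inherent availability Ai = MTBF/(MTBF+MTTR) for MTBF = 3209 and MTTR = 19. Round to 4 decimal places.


MTBF = 3209
MTTR = 19
MTBF + MTTR = 3228
Ai = 3209 / 3228
Ai = 0.9941

0.9941


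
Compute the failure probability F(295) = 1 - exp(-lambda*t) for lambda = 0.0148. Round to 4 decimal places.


lambda = 0.0148, t = 295
lambda * t = 4.366
exp(-4.366) = 0.0127
F(t) = 1 - 0.0127
F(t) = 0.9873

0.9873


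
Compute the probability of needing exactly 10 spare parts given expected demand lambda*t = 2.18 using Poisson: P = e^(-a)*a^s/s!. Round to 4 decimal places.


a = 2.18, s = 10
e^(-a) = e^(-2.18) = 0.113
a^s = 2.18^10 = 2424.1804
s! = 3628800
P = 0.113 * 2424.1804 / 3628800
P = 0.0001

0.0001


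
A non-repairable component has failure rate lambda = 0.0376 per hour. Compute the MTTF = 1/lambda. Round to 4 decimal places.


lambda = 0.0376
MTTF = 1 / 0.0376
MTTF = 26.5957

26.5957


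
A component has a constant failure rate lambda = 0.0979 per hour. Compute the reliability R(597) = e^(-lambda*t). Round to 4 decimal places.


lambda = 0.0979
t = 597
lambda * t = 58.4463
R(t) = e^(-58.4463)
R(t) = 0.0

0.0


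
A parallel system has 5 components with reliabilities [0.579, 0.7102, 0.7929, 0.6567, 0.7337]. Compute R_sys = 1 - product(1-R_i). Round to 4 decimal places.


Components: [0.579, 0.7102, 0.7929, 0.6567, 0.7337]
(1 - 0.579) = 0.421, running product = 0.421
(1 - 0.7102) = 0.2898, running product = 0.122
(1 - 0.7929) = 0.2071, running product = 0.0253
(1 - 0.6567) = 0.3433, running product = 0.0087
(1 - 0.7337) = 0.2663, running product = 0.0023
Product of (1-R_i) = 0.0023
R_sys = 1 - 0.0023 = 0.9977

0.9977


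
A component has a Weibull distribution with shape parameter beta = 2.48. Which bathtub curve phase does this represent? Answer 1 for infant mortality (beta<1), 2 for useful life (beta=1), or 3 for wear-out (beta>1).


beta = 2.48
Compare beta to 1:
beta < 1 => infant mortality (phase 1)
beta = 1 => useful life (phase 2)
beta > 1 => wear-out (phase 3)
Since beta = 2.48, this is wear-out (increasing failure rate)
Phase = 3

3


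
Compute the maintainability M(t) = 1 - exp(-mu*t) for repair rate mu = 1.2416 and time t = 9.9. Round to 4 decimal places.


mu = 1.2416, t = 9.9
mu * t = 1.2416 * 9.9 = 12.2918
exp(-12.2918) = 0.0
M(t) = 1 - 0.0
M(t) = 1.0

1.0


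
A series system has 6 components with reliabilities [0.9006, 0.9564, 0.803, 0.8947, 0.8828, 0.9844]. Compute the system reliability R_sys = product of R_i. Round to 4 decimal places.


Components: [0.9006, 0.9564, 0.803, 0.8947, 0.8828, 0.9844]
After component 1 (R=0.9006): product = 0.9006
After component 2 (R=0.9564): product = 0.8613
After component 3 (R=0.803): product = 0.6917
After component 4 (R=0.8947): product = 0.6188
After component 5 (R=0.8828): product = 0.5463
After component 6 (R=0.9844): product = 0.5378
R_sys = 0.5378

0.5378


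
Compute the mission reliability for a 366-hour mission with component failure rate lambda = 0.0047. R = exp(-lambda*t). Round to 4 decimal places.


lambda = 0.0047
mission_time = 366
lambda * t = 0.0047 * 366 = 1.7202
R = exp(-1.7202)
R = 0.179

0.179


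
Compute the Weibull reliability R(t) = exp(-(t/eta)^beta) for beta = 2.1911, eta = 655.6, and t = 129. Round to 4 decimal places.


beta = 2.1911, eta = 655.6, t = 129
t/eta = 129 / 655.6 = 0.1968
(t/eta)^beta = 0.1968^2.1911 = 0.0284
R(t) = exp(-0.0284)
R(t) = 0.972

0.972


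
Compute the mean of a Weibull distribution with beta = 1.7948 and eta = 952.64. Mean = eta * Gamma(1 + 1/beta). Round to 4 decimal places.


beta = 1.7948, eta = 952.64
1/beta = 0.5572
1 + 1/beta = 1.5572
Gamma(1.5572) = 0.8894
Mean = 952.64 * 0.8894
Mean = 847.29

847.29


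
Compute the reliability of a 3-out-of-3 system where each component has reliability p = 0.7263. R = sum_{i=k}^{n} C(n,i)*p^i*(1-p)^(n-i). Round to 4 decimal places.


k = 3, n = 3, p = 0.7263
i=3: C(3,3)=1 * 0.7263^3 * 0.2737^0 = 0.3831
R = sum of terms = 0.3831

0.3831


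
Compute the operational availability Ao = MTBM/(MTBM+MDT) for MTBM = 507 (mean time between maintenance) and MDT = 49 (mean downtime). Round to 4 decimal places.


MTBM = 507
MDT = 49
MTBM + MDT = 556
Ao = 507 / 556
Ao = 0.9119

0.9119


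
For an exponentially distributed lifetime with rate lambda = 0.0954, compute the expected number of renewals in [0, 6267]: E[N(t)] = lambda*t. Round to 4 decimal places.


lambda = 0.0954
t = 6267
E[N(t)] = lambda * t
E[N(t)] = 0.0954 * 6267
E[N(t)] = 597.8718

597.8718


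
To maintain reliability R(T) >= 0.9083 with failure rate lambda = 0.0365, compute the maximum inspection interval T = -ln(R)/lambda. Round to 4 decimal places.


R_target = 0.9083
lambda = 0.0365
-ln(0.9083) = 0.0962
T = 0.0962 / 0.0365
T = 2.6351

2.6351


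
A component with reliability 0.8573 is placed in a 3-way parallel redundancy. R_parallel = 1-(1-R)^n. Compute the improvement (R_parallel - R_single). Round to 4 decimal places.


R_single = 0.8573, n = 3
1 - R_single = 0.1427
(1 - R_single)^n = 0.1427^3 = 0.0029
R_parallel = 1 - 0.0029 = 0.9971
Improvement = 0.9971 - 0.8573
Improvement = 0.1398

0.1398


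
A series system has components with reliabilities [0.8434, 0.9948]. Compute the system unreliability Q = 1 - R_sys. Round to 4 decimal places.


Components: [0.8434, 0.9948]
After component 1: product = 0.8434
After component 2: product = 0.839
R_sys = 0.839
Q = 1 - 0.839 = 0.161

0.161


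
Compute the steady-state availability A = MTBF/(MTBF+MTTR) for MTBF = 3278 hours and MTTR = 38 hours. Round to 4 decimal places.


MTBF = 3278
MTTR = 38
MTBF + MTTR = 3316
A = 3278 / 3316
A = 0.9885

0.9885


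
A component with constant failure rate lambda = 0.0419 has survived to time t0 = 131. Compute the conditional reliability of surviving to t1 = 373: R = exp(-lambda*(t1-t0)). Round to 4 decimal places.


lambda = 0.0419
t0 = 131, t1 = 373
t1 - t0 = 242
lambda * (t1-t0) = 0.0419 * 242 = 10.1398
R = exp(-10.1398)
R = 0.0

0.0


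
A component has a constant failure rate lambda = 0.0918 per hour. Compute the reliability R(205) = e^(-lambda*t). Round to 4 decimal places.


lambda = 0.0918
t = 205
lambda * t = 18.819
R(t) = e^(-18.819)
R(t) = 0.0

0.0


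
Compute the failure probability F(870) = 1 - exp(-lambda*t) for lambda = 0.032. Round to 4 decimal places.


lambda = 0.032, t = 870
lambda * t = 27.84
exp(-27.84) = 0.0
F(t) = 1 - 0.0
F(t) = 1.0

1.0


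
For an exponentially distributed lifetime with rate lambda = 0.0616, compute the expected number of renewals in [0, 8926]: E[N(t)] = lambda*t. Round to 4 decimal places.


lambda = 0.0616
t = 8926
E[N(t)] = lambda * t
E[N(t)] = 0.0616 * 8926
E[N(t)] = 549.8416

549.8416


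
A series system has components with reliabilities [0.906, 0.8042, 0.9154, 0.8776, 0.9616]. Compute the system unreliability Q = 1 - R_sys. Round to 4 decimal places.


Components: [0.906, 0.8042, 0.9154, 0.8776, 0.9616]
After component 1: product = 0.906
After component 2: product = 0.7286
After component 3: product = 0.667
After component 4: product = 0.5853
After component 5: product = 0.5629
R_sys = 0.5629
Q = 1 - 0.5629 = 0.4371

0.4371


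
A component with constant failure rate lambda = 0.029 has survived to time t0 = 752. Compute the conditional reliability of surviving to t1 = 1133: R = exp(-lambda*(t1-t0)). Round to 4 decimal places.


lambda = 0.029
t0 = 752, t1 = 1133
t1 - t0 = 381
lambda * (t1-t0) = 0.029 * 381 = 11.049
R = exp(-11.049)
R = 0.0

0.0


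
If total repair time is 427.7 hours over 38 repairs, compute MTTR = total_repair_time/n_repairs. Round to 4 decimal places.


total_repair_time = 427.7
n_repairs = 38
MTTR = 427.7 / 38
MTTR = 11.2553

11.2553


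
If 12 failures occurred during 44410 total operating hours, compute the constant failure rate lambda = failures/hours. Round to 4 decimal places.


failures = 12
total_hours = 44410
lambda = 12 / 44410
lambda = 0.0003

0.0003


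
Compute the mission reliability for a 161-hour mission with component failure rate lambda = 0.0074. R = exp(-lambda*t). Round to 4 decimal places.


lambda = 0.0074
mission_time = 161
lambda * t = 0.0074 * 161 = 1.1914
R = exp(-1.1914)
R = 0.3038

0.3038


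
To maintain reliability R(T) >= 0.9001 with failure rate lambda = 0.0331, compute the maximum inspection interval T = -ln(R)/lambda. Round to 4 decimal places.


R_target = 0.9001
lambda = 0.0331
-ln(0.9001) = 0.1052
T = 0.1052 / 0.0331
T = 3.1797

3.1797


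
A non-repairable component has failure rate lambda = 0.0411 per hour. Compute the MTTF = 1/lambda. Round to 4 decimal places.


lambda = 0.0411
MTTF = 1 / 0.0411
MTTF = 24.3309

24.3309


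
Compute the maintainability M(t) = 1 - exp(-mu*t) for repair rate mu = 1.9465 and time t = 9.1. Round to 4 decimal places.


mu = 1.9465, t = 9.1
mu * t = 1.9465 * 9.1 = 17.7131
exp(-17.7131) = 0.0
M(t) = 1 - 0.0
M(t) = 1.0

1.0


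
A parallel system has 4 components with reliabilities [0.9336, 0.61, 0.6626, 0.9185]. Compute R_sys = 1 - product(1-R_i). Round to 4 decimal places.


Components: [0.9336, 0.61, 0.6626, 0.9185]
(1 - 0.9336) = 0.0664, running product = 0.0664
(1 - 0.61) = 0.39, running product = 0.0259
(1 - 0.6626) = 0.3374, running product = 0.0087
(1 - 0.9185) = 0.0815, running product = 0.0007
Product of (1-R_i) = 0.0007
R_sys = 1 - 0.0007 = 0.9993

0.9993


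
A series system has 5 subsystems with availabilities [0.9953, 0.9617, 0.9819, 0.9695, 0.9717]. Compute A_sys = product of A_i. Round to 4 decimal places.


Subsystems: [0.9953, 0.9617, 0.9819, 0.9695, 0.9717]
After subsystem 1 (A=0.9953): product = 0.9953
After subsystem 2 (A=0.9617): product = 0.9572
After subsystem 3 (A=0.9819): product = 0.9399
After subsystem 4 (A=0.9695): product = 0.9112
After subsystem 5 (A=0.9717): product = 0.8854
A_sys = 0.8854

0.8854


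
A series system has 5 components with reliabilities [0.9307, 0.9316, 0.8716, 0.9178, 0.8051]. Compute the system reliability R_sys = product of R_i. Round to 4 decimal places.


Components: [0.9307, 0.9316, 0.8716, 0.9178, 0.8051]
After component 1 (R=0.9307): product = 0.9307
After component 2 (R=0.9316): product = 0.867
After component 3 (R=0.8716): product = 0.7557
After component 4 (R=0.9178): product = 0.6936
After component 5 (R=0.8051): product = 0.5584
R_sys = 0.5584

0.5584


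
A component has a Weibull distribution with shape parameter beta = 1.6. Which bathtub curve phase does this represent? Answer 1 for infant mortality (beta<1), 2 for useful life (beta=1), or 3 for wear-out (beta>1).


beta = 1.6
Compare beta to 1:
beta < 1 => infant mortality (phase 1)
beta = 1 => useful life (phase 2)
beta > 1 => wear-out (phase 3)
Since beta = 1.6, this is wear-out (increasing failure rate)
Phase = 3

3


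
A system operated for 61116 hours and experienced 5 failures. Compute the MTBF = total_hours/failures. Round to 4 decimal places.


total_hours = 61116
failures = 5
MTBF = 61116 / 5
MTBF = 12223.2

12223.2


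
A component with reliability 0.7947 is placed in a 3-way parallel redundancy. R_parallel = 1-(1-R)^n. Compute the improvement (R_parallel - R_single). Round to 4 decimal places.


R_single = 0.7947, n = 3
1 - R_single = 0.2053
(1 - R_single)^n = 0.2053^3 = 0.0087
R_parallel = 1 - 0.0087 = 0.9913
Improvement = 0.9913 - 0.7947
Improvement = 0.1966

0.1966


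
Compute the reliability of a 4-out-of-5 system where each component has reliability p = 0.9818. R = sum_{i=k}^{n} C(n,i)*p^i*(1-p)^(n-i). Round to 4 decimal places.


k = 4, n = 5, p = 0.9818
i=4: C(5,4)=5 * 0.9818^4 * 0.0182^1 = 0.0846
i=5: C(5,5)=1 * 0.9818^5 * 0.0182^0 = 0.9123
R = sum of terms = 0.9968

0.9968


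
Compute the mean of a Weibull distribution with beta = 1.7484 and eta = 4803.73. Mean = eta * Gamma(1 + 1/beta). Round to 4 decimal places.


beta = 1.7484, eta = 4803.73
1/beta = 0.572
1 + 1/beta = 1.572
Gamma(1.572) = 0.8907
Mean = 4803.73 * 0.8907
Mean = 4278.5141

4278.5141


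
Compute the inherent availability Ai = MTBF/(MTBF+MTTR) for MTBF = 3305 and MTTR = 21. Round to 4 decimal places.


MTBF = 3305
MTTR = 21
MTBF + MTTR = 3326
Ai = 3305 / 3326
Ai = 0.9937

0.9937


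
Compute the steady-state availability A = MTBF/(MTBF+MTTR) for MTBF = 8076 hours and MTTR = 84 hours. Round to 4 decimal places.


MTBF = 8076
MTTR = 84
MTBF + MTTR = 8160
A = 8076 / 8160
A = 0.9897

0.9897


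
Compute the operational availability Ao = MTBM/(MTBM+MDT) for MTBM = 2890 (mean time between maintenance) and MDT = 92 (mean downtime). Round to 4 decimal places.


MTBM = 2890
MDT = 92
MTBM + MDT = 2982
Ao = 2890 / 2982
Ao = 0.9691

0.9691


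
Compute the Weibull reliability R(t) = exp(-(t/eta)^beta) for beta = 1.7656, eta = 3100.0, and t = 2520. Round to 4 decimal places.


beta = 1.7656, eta = 3100.0, t = 2520
t/eta = 2520 / 3100.0 = 0.8129
(t/eta)^beta = 0.8129^1.7656 = 0.6937
R(t) = exp(-0.6937)
R(t) = 0.4997

0.4997


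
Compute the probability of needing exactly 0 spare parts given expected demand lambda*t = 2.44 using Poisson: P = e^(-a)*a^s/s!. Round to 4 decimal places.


a = 2.44, s = 0
e^(-a) = e^(-2.44) = 0.0872
a^s = 2.44^0 = 1.0
s! = 1
P = 0.0872 * 1.0 / 1
P = 0.0872

0.0872


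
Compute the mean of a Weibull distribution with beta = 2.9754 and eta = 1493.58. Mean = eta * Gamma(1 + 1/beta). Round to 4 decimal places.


beta = 2.9754, eta = 1493.58
1/beta = 0.3361
1 + 1/beta = 1.3361
Gamma(1.3361) = 0.8927
Mean = 1493.58 * 0.8927
Mean = 1333.2567

1333.2567


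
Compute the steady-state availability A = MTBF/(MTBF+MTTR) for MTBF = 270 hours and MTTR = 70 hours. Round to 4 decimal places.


MTBF = 270
MTTR = 70
MTBF + MTTR = 340
A = 270 / 340
A = 0.7941

0.7941


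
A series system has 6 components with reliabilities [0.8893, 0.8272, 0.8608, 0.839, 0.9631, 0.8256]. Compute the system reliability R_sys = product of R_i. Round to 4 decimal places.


Components: [0.8893, 0.8272, 0.8608, 0.839, 0.9631, 0.8256]
After component 1 (R=0.8893): product = 0.8893
After component 2 (R=0.8272): product = 0.7356
After component 3 (R=0.8608): product = 0.6332
After component 4 (R=0.839): product = 0.5313
After component 5 (R=0.9631): product = 0.5117
After component 6 (R=0.8256): product = 0.4224
R_sys = 0.4224

0.4224


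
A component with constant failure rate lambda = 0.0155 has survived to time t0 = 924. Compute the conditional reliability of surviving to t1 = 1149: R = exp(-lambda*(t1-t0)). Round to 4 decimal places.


lambda = 0.0155
t0 = 924, t1 = 1149
t1 - t0 = 225
lambda * (t1-t0) = 0.0155 * 225 = 3.4875
R = exp(-3.4875)
R = 0.0306

0.0306


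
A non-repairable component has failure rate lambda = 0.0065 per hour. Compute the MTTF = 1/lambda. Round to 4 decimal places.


lambda = 0.0065
MTTF = 1 / 0.0065
MTTF = 153.8462

153.8462


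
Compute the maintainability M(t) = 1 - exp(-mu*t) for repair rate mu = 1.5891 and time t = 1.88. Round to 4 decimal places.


mu = 1.5891, t = 1.88
mu * t = 1.5891 * 1.88 = 2.9875
exp(-2.9875) = 0.0504
M(t) = 1 - 0.0504
M(t) = 0.9496

0.9496


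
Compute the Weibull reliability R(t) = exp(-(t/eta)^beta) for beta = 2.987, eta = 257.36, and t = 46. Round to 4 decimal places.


beta = 2.987, eta = 257.36, t = 46
t/eta = 46 / 257.36 = 0.1787
(t/eta)^beta = 0.1787^2.987 = 0.0058
R(t) = exp(-0.0058)
R(t) = 0.9942

0.9942


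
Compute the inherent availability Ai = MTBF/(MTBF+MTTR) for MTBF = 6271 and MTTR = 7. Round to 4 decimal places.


MTBF = 6271
MTTR = 7
MTBF + MTTR = 6278
Ai = 6271 / 6278
Ai = 0.9989

0.9989


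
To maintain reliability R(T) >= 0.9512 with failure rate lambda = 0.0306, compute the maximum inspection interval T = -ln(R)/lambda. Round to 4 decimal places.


R_target = 0.9512
lambda = 0.0306
-ln(0.9512) = 0.05
T = 0.05 / 0.0306
T = 1.635

1.635


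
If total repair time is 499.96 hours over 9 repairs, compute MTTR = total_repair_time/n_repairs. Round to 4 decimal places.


total_repair_time = 499.96
n_repairs = 9
MTTR = 499.96 / 9
MTTR = 55.5511

55.5511


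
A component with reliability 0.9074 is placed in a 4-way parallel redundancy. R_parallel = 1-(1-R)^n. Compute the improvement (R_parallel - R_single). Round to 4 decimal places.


R_single = 0.9074, n = 4
1 - R_single = 0.0926
(1 - R_single)^n = 0.0926^4 = 0.0001
R_parallel = 1 - 0.0001 = 0.9999
Improvement = 0.9999 - 0.9074
Improvement = 0.0925

0.0925


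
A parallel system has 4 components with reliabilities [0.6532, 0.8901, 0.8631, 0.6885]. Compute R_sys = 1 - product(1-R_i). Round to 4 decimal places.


Components: [0.6532, 0.8901, 0.8631, 0.6885]
(1 - 0.6532) = 0.3468, running product = 0.3468
(1 - 0.8901) = 0.1099, running product = 0.0381
(1 - 0.8631) = 0.1369, running product = 0.0052
(1 - 0.6885) = 0.3115, running product = 0.0016
Product of (1-R_i) = 0.0016
R_sys = 1 - 0.0016 = 0.9984

0.9984


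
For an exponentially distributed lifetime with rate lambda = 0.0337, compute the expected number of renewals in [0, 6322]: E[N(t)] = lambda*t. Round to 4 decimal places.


lambda = 0.0337
t = 6322
E[N(t)] = lambda * t
E[N(t)] = 0.0337 * 6322
E[N(t)] = 213.0514

213.0514


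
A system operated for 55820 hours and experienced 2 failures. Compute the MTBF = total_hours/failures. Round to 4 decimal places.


total_hours = 55820
failures = 2
MTBF = 55820 / 2
MTBF = 27910.0

27910.0


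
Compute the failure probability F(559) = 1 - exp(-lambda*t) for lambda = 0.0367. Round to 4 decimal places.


lambda = 0.0367, t = 559
lambda * t = 20.5153
exp(-20.5153) = 0.0
F(t) = 1 - 0.0
F(t) = 1.0

1.0


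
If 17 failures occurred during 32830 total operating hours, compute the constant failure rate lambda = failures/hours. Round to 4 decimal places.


failures = 17
total_hours = 32830
lambda = 17 / 32830
lambda = 0.0005

0.0005


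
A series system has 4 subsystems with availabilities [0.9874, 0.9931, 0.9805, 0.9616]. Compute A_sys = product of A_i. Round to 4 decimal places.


Subsystems: [0.9874, 0.9931, 0.9805, 0.9616]
After subsystem 1 (A=0.9874): product = 0.9874
After subsystem 2 (A=0.9931): product = 0.9806
After subsystem 3 (A=0.9805): product = 0.9615
After subsystem 4 (A=0.9616): product = 0.9245
A_sys = 0.9245

0.9245


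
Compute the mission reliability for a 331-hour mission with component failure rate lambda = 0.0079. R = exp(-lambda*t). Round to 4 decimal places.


lambda = 0.0079
mission_time = 331
lambda * t = 0.0079 * 331 = 2.6149
R = exp(-2.6149)
R = 0.0732

0.0732


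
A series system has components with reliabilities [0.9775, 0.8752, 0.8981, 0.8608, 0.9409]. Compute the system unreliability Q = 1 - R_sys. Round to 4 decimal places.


Components: [0.9775, 0.8752, 0.8981, 0.8608, 0.9409]
After component 1: product = 0.9775
After component 2: product = 0.8555
After component 3: product = 0.7683
After component 4: product = 0.6614
After component 5: product = 0.6223
R_sys = 0.6223
Q = 1 - 0.6223 = 0.3777

0.3777


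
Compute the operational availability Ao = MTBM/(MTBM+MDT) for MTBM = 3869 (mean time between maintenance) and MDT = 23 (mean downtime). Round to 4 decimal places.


MTBM = 3869
MDT = 23
MTBM + MDT = 3892
Ao = 3869 / 3892
Ao = 0.9941

0.9941


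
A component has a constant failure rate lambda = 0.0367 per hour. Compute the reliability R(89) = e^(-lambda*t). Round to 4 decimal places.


lambda = 0.0367
t = 89
lambda * t = 3.2663
R(t) = e^(-3.2663)
R(t) = 0.0381

0.0381


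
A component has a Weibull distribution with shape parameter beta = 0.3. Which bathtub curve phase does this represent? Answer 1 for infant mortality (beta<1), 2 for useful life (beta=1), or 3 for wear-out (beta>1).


beta = 0.3
Compare beta to 1:
beta < 1 => infant mortality (phase 1)
beta = 1 => useful life (phase 2)
beta > 1 => wear-out (phase 3)
Since beta = 0.3, this is infant mortality (decreasing failure rate)
Phase = 1

1


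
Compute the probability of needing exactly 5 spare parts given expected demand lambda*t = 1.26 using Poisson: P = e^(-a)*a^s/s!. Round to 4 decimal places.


a = 1.26, s = 5
e^(-a) = e^(-1.26) = 0.2837
a^s = 1.26^5 = 3.1758
s! = 120
P = 0.2837 * 3.1758 / 120
P = 0.0075

0.0075


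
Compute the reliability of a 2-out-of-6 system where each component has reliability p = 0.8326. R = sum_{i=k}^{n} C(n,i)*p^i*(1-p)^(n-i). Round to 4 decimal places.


k = 2, n = 6, p = 0.8326
i=2: C(6,2)=15 * 0.8326^2 * 0.1674^4 = 0.0082
i=3: C(6,3)=20 * 0.8326^3 * 0.1674^3 = 0.0542
i=4: C(6,4)=15 * 0.8326^4 * 0.1674^2 = 0.202
i=5: C(6,5)=6 * 0.8326^5 * 0.1674^1 = 0.4019
i=6: C(6,6)=1 * 0.8326^6 * 0.1674^0 = 0.3331
R = sum of terms = 0.9993

0.9993


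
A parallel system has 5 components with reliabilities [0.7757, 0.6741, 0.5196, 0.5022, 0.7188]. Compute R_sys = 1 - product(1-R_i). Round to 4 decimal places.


Components: [0.7757, 0.6741, 0.5196, 0.5022, 0.7188]
(1 - 0.7757) = 0.2243, running product = 0.2243
(1 - 0.6741) = 0.3259, running product = 0.0731
(1 - 0.5196) = 0.4804, running product = 0.0351
(1 - 0.5022) = 0.4978, running product = 0.0175
(1 - 0.7188) = 0.2812, running product = 0.0049
Product of (1-R_i) = 0.0049
R_sys = 1 - 0.0049 = 0.9951

0.9951


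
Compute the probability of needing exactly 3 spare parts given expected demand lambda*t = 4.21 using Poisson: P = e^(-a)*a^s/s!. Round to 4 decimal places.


a = 4.21, s = 3
e^(-a) = e^(-4.21) = 0.0148
a^s = 4.21^3 = 74.6185
s! = 6
P = 0.0148 * 74.6185 / 6
P = 0.1846

0.1846


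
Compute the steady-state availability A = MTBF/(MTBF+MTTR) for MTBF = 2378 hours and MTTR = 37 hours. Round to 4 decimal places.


MTBF = 2378
MTTR = 37
MTBF + MTTR = 2415
A = 2378 / 2415
A = 0.9847

0.9847


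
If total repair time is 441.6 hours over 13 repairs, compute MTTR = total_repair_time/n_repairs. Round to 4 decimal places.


total_repair_time = 441.6
n_repairs = 13
MTTR = 441.6 / 13
MTTR = 33.9692

33.9692


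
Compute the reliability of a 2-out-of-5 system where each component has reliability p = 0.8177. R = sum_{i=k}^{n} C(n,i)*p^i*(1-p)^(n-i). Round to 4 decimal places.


k = 2, n = 5, p = 0.8177
i=2: C(5,2)=10 * 0.8177^2 * 0.1823^3 = 0.0405
i=3: C(5,3)=10 * 0.8177^3 * 0.1823^2 = 0.1817
i=4: C(5,4)=5 * 0.8177^4 * 0.1823^1 = 0.4075
i=5: C(5,5)=1 * 0.8177^5 * 0.1823^0 = 0.3656
R = sum of terms = 0.9953

0.9953


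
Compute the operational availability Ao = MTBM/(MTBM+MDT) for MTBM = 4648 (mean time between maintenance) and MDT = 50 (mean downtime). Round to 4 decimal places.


MTBM = 4648
MDT = 50
MTBM + MDT = 4698
Ao = 4648 / 4698
Ao = 0.9894

0.9894


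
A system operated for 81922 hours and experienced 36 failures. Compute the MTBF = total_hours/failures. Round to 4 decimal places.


total_hours = 81922
failures = 36
MTBF = 81922 / 36
MTBF = 2275.6111

2275.6111


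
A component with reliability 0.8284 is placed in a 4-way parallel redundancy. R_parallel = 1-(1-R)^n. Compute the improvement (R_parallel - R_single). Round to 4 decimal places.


R_single = 0.8284, n = 4
1 - R_single = 0.1716
(1 - R_single)^n = 0.1716^4 = 0.0009
R_parallel = 1 - 0.0009 = 0.9991
Improvement = 0.9991 - 0.8284
Improvement = 0.1707

0.1707


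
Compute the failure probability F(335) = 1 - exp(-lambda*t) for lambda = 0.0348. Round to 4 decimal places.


lambda = 0.0348, t = 335
lambda * t = 11.658
exp(-11.658) = 0.0
F(t) = 1 - 0.0
F(t) = 1.0

1.0


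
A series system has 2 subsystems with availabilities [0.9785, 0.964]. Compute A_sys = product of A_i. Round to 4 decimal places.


Subsystems: [0.9785, 0.964]
After subsystem 1 (A=0.9785): product = 0.9785
After subsystem 2 (A=0.964): product = 0.9433
A_sys = 0.9433

0.9433


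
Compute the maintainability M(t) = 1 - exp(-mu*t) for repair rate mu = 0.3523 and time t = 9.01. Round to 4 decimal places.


mu = 0.3523, t = 9.01
mu * t = 0.3523 * 9.01 = 3.1742
exp(-3.1742) = 0.0418
M(t) = 1 - 0.0418
M(t) = 0.9582

0.9582


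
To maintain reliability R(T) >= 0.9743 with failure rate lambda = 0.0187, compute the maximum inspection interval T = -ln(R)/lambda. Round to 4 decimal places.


R_target = 0.9743
lambda = 0.0187
-ln(0.9743) = 0.026
T = 0.026 / 0.0187
T = 1.3923

1.3923


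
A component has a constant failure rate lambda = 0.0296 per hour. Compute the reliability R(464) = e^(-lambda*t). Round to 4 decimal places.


lambda = 0.0296
t = 464
lambda * t = 13.7344
R(t) = e^(-13.7344)
R(t) = 0.0

0.0


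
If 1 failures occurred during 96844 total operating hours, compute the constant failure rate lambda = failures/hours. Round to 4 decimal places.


failures = 1
total_hours = 96844
lambda = 1 / 96844
lambda = 0.0

0.0


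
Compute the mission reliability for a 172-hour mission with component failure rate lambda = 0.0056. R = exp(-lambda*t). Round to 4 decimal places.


lambda = 0.0056
mission_time = 172
lambda * t = 0.0056 * 172 = 0.9632
R = exp(-0.9632)
R = 0.3817

0.3817


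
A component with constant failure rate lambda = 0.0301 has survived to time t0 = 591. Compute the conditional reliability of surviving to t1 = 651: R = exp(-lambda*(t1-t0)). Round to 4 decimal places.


lambda = 0.0301
t0 = 591, t1 = 651
t1 - t0 = 60
lambda * (t1-t0) = 0.0301 * 60 = 1.806
R = exp(-1.806)
R = 0.1643

0.1643


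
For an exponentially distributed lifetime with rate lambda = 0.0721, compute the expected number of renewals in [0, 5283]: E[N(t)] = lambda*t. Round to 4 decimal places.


lambda = 0.0721
t = 5283
E[N(t)] = lambda * t
E[N(t)] = 0.0721 * 5283
E[N(t)] = 380.9043

380.9043


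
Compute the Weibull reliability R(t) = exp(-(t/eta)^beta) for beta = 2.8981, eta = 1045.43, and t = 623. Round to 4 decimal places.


beta = 2.8981, eta = 1045.43, t = 623
t/eta = 623 / 1045.43 = 0.5959
(t/eta)^beta = 0.5959^2.8981 = 0.2231
R(t) = exp(-0.2231)
R(t) = 0.8

0.8


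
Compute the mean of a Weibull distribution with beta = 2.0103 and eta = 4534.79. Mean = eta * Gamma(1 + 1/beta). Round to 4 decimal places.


beta = 2.0103, eta = 4534.79
1/beta = 0.4974
1 + 1/beta = 1.4974
Gamma(1.4974) = 0.8861
Mean = 4534.79 * 0.8861
Mean = 4018.4897

4018.4897


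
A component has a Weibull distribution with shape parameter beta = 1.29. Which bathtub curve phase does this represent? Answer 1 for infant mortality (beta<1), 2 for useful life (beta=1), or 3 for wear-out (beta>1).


beta = 1.29
Compare beta to 1:
beta < 1 => infant mortality (phase 1)
beta = 1 => useful life (phase 2)
beta > 1 => wear-out (phase 3)
Since beta = 1.29, this is wear-out (increasing failure rate)
Phase = 3

3


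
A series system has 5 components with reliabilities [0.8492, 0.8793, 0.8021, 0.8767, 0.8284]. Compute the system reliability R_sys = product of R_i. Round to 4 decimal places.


Components: [0.8492, 0.8793, 0.8021, 0.8767, 0.8284]
After component 1 (R=0.8492): product = 0.8492
After component 2 (R=0.8793): product = 0.7467
After component 3 (R=0.8021): product = 0.5989
After component 4 (R=0.8767): product = 0.5251
After component 5 (R=0.8284): product = 0.435
R_sys = 0.435

0.435


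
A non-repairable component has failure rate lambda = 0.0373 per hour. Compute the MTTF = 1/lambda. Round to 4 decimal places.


lambda = 0.0373
MTTF = 1 / 0.0373
MTTF = 26.8097

26.8097


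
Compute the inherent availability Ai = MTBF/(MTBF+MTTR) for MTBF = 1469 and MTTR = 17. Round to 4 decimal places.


MTBF = 1469
MTTR = 17
MTBF + MTTR = 1486
Ai = 1469 / 1486
Ai = 0.9886

0.9886


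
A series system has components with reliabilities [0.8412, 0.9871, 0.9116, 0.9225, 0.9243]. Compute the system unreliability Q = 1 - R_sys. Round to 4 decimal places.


Components: [0.8412, 0.9871, 0.9116, 0.9225, 0.9243]
After component 1: product = 0.8412
After component 2: product = 0.8303
After component 3: product = 0.7569
After component 4: product = 0.6983
After component 5: product = 0.6454
R_sys = 0.6454
Q = 1 - 0.6454 = 0.3546

0.3546


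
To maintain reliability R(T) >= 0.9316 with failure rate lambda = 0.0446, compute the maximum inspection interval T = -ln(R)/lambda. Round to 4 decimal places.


R_target = 0.9316
lambda = 0.0446
-ln(0.9316) = 0.0709
T = 0.0709 / 0.0446
T = 1.5886

1.5886


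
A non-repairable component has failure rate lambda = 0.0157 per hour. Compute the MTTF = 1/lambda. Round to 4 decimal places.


lambda = 0.0157
MTTF = 1 / 0.0157
MTTF = 63.6943

63.6943


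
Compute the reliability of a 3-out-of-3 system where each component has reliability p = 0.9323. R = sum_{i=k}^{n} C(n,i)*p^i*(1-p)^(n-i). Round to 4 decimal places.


k = 3, n = 3, p = 0.9323
i=3: C(3,3)=1 * 0.9323^3 * 0.0677^0 = 0.8103
R = sum of terms = 0.8103

0.8103


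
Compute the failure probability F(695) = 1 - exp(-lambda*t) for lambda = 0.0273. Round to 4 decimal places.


lambda = 0.0273, t = 695
lambda * t = 18.9735
exp(-18.9735) = 0.0
F(t) = 1 - 0.0
F(t) = 1.0

1.0


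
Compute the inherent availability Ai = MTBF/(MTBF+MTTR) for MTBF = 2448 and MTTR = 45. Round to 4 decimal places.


MTBF = 2448
MTTR = 45
MTBF + MTTR = 2493
Ai = 2448 / 2493
Ai = 0.9819

0.9819


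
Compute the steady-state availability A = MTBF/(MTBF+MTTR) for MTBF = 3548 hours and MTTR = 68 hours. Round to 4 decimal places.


MTBF = 3548
MTTR = 68
MTBF + MTTR = 3616
A = 3548 / 3616
A = 0.9812

0.9812


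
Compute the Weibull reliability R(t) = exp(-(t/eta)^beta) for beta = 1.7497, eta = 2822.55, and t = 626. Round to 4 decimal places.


beta = 1.7497, eta = 2822.55, t = 626
t/eta = 626 / 2822.55 = 0.2218
(t/eta)^beta = 0.2218^1.7497 = 0.0717
R(t) = exp(-0.0717)
R(t) = 0.9308

0.9308


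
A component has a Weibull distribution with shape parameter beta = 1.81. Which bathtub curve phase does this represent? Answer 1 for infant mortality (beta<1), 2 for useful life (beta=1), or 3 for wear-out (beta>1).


beta = 1.81
Compare beta to 1:
beta < 1 => infant mortality (phase 1)
beta = 1 => useful life (phase 2)
beta > 1 => wear-out (phase 3)
Since beta = 1.81, this is wear-out (increasing failure rate)
Phase = 3

3


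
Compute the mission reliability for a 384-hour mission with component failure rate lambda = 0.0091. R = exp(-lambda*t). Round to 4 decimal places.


lambda = 0.0091
mission_time = 384
lambda * t = 0.0091 * 384 = 3.4944
R = exp(-3.4944)
R = 0.0304

0.0304


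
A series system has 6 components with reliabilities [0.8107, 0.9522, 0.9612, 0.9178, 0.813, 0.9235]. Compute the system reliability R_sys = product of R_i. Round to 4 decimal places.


Components: [0.8107, 0.9522, 0.9612, 0.9178, 0.813, 0.9235]
After component 1 (R=0.8107): product = 0.8107
After component 2 (R=0.9522): product = 0.7719
After component 3 (R=0.9612): product = 0.742
After component 4 (R=0.9178): product = 0.681
After component 5 (R=0.813): product = 0.5537
After component 6 (R=0.9235): product = 0.5113
R_sys = 0.5113

0.5113


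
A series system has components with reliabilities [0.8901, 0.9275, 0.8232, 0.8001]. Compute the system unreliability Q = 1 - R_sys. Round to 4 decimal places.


Components: [0.8901, 0.9275, 0.8232, 0.8001]
After component 1: product = 0.8901
After component 2: product = 0.8256
After component 3: product = 0.6796
After component 4: product = 0.5438
R_sys = 0.5438
Q = 1 - 0.5438 = 0.4562

0.4562


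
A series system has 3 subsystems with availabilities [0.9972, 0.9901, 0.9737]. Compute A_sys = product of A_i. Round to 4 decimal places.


Subsystems: [0.9972, 0.9901, 0.9737]
After subsystem 1 (A=0.9972): product = 0.9972
After subsystem 2 (A=0.9901): product = 0.9873
After subsystem 3 (A=0.9737): product = 0.9614
A_sys = 0.9614

0.9614


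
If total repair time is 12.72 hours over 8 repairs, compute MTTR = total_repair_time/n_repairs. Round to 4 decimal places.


total_repair_time = 12.72
n_repairs = 8
MTTR = 12.72 / 8
MTTR = 1.59

1.59


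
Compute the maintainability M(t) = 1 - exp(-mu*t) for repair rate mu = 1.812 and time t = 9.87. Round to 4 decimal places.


mu = 1.812, t = 9.87
mu * t = 1.812 * 9.87 = 17.8844
exp(-17.8844) = 0.0
M(t) = 1 - 0.0
M(t) = 1.0

1.0


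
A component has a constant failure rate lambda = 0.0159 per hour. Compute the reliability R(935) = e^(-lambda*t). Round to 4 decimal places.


lambda = 0.0159
t = 935
lambda * t = 14.8665
R(t) = e^(-14.8665)
R(t) = 0.0

0.0


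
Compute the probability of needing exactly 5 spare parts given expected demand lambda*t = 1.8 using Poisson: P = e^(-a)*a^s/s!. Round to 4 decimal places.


a = 1.8, s = 5
e^(-a) = e^(-1.8) = 0.1653
a^s = 1.8^5 = 18.8957
s! = 120
P = 0.1653 * 18.8957 / 120
P = 0.026

0.026


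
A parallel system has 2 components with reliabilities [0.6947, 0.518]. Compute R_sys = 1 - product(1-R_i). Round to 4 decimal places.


Components: [0.6947, 0.518]
(1 - 0.6947) = 0.3053, running product = 0.3053
(1 - 0.518) = 0.482, running product = 0.1472
Product of (1-R_i) = 0.1472
R_sys = 1 - 0.1472 = 0.8528

0.8528


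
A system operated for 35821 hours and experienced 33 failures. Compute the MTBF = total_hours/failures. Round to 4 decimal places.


total_hours = 35821
failures = 33
MTBF = 35821 / 33
MTBF = 1085.4848

1085.4848


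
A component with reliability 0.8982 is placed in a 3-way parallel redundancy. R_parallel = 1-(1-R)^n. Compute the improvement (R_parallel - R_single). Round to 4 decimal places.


R_single = 0.8982, n = 3
1 - R_single = 0.1018
(1 - R_single)^n = 0.1018^3 = 0.0011
R_parallel = 1 - 0.0011 = 0.9989
Improvement = 0.9989 - 0.8982
Improvement = 0.1007

0.1007


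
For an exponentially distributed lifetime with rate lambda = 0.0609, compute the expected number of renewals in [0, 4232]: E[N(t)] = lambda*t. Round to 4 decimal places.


lambda = 0.0609
t = 4232
E[N(t)] = lambda * t
E[N(t)] = 0.0609 * 4232
E[N(t)] = 257.7288

257.7288


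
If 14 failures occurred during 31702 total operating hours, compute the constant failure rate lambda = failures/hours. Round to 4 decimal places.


failures = 14
total_hours = 31702
lambda = 14 / 31702
lambda = 0.0004

0.0004


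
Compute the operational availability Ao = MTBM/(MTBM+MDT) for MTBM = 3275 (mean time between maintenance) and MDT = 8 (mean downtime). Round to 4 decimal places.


MTBM = 3275
MDT = 8
MTBM + MDT = 3283
Ao = 3275 / 3283
Ao = 0.9976

0.9976


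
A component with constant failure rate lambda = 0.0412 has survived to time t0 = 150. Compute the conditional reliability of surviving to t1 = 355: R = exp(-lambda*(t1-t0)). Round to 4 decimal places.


lambda = 0.0412
t0 = 150, t1 = 355
t1 - t0 = 205
lambda * (t1-t0) = 0.0412 * 205 = 8.446
R = exp(-8.446)
R = 0.0002

0.0002


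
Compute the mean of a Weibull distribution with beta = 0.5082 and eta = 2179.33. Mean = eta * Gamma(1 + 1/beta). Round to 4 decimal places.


beta = 0.5082, eta = 2179.33
1/beta = 1.9677
1 + 1/beta = 2.9677
Gamma(2.9677) = 1.9417
Mean = 2179.33 * 1.9417
Mean = 4231.651

4231.651


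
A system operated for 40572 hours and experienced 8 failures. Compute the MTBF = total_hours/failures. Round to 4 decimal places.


total_hours = 40572
failures = 8
MTBF = 40572 / 8
MTBF = 5071.5

5071.5


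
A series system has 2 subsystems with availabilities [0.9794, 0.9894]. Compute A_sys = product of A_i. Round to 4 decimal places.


Subsystems: [0.9794, 0.9894]
After subsystem 1 (A=0.9794): product = 0.9794
After subsystem 2 (A=0.9894): product = 0.969
A_sys = 0.969

0.969


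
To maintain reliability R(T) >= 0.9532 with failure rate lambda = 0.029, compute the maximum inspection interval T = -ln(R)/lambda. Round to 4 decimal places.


R_target = 0.9532
lambda = 0.029
-ln(0.9532) = 0.0479
T = 0.0479 / 0.029
T = 1.6528

1.6528


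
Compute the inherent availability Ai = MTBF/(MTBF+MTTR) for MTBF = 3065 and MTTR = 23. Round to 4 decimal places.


MTBF = 3065
MTTR = 23
MTBF + MTTR = 3088
Ai = 3065 / 3088
Ai = 0.9926

0.9926


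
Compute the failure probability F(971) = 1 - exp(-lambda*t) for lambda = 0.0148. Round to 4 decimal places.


lambda = 0.0148, t = 971
lambda * t = 14.3708
exp(-14.3708) = 0.0
F(t) = 1 - 0.0
F(t) = 1.0

1.0


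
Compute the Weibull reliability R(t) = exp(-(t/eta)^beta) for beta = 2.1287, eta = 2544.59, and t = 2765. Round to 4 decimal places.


beta = 2.1287, eta = 2544.59, t = 2765
t/eta = 2765 / 2544.59 = 1.0866
(t/eta)^beta = 1.0866^2.1287 = 1.1934
R(t) = exp(-1.1934)
R(t) = 0.3032

0.3032


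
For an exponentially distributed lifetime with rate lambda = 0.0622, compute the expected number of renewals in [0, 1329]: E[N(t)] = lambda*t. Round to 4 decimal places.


lambda = 0.0622
t = 1329
E[N(t)] = lambda * t
E[N(t)] = 0.0622 * 1329
E[N(t)] = 82.6638

82.6638


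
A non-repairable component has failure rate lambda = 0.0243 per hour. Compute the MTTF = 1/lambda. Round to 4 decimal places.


lambda = 0.0243
MTTF = 1 / 0.0243
MTTF = 41.1523

41.1523


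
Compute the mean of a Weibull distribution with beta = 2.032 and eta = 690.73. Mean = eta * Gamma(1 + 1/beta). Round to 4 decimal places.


beta = 2.032, eta = 690.73
1/beta = 0.4921
1 + 1/beta = 1.4921
Gamma(1.4921) = 0.886
Mean = 690.73 * 0.886
Mean = 611.9854

611.9854


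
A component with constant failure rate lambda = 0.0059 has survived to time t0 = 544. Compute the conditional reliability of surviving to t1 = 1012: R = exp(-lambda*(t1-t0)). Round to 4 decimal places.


lambda = 0.0059
t0 = 544, t1 = 1012
t1 - t0 = 468
lambda * (t1-t0) = 0.0059 * 468 = 2.7612
R = exp(-2.7612)
R = 0.0632

0.0632


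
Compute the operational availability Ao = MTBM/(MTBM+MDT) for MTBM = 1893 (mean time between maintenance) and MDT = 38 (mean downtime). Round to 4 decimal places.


MTBM = 1893
MDT = 38
MTBM + MDT = 1931
Ao = 1893 / 1931
Ao = 0.9803

0.9803


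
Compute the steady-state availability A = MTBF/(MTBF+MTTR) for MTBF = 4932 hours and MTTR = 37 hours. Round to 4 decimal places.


MTBF = 4932
MTTR = 37
MTBF + MTTR = 4969
A = 4932 / 4969
A = 0.9926

0.9926


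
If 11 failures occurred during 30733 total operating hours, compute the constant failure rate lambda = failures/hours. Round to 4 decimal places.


failures = 11
total_hours = 30733
lambda = 11 / 30733
lambda = 0.0004

0.0004


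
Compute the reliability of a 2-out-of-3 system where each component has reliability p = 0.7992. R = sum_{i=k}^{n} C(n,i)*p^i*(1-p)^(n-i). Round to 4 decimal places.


k = 2, n = 3, p = 0.7992
i=2: C(3,2)=3 * 0.7992^2 * 0.2008^1 = 0.3848
i=3: C(3,3)=1 * 0.7992^3 * 0.2008^0 = 0.5105
R = sum of terms = 0.8952

0.8952


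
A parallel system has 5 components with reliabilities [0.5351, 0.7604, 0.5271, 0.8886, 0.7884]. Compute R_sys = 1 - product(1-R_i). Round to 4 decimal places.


Components: [0.5351, 0.7604, 0.5271, 0.8886, 0.7884]
(1 - 0.5351) = 0.4649, running product = 0.4649
(1 - 0.7604) = 0.2396, running product = 0.1114
(1 - 0.5271) = 0.4729, running product = 0.0527
(1 - 0.8886) = 0.1114, running product = 0.0059
(1 - 0.7884) = 0.2116, running product = 0.0012
Product of (1-R_i) = 0.0012
R_sys = 1 - 0.0012 = 0.9988

0.9988
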